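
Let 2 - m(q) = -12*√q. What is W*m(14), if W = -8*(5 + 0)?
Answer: -80 - 480*√14 ≈ -1876.0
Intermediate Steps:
m(q) = 2 + 12*√q (m(q) = 2 - (-12)*√q = 2 + 12*√q)
W = -40 (W = -8*5 = -40)
W*m(14) = -40*(2 + 12*√14) = -80 - 480*√14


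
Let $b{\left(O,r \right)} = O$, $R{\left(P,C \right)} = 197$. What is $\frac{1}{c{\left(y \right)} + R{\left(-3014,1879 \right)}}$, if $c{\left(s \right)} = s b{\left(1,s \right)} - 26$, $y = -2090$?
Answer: $- \frac{1}{1919} \approx -0.0005211$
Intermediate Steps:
$c{\left(s \right)} = -26 + s$ ($c{\left(s \right)} = s 1 - 26 = s - 26 = -26 + s$)
$\frac{1}{c{\left(y \right)} + R{\left(-3014,1879 \right)}} = \frac{1}{\left(-26 - 2090\right) + 197} = \frac{1}{-2116 + 197} = \frac{1}{-1919} = - \frac{1}{1919}$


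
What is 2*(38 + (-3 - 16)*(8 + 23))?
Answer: -1102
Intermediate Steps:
2*(38 + (-3 - 16)*(8 + 23)) = 2*(38 - 19*31) = 2*(38 - 589) = 2*(-551) = -1102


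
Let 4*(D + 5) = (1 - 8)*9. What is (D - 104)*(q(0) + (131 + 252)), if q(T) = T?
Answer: -191117/4 ≈ -47779.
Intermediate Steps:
D = -83/4 (D = -5 + ((1 - 8)*9)/4 = -5 + (-7*9)/4 = -5 + (¼)*(-63) = -5 - 63/4 = -83/4 ≈ -20.750)
(D - 104)*(q(0) + (131 + 252)) = (-83/4 - 104)*(0 + (131 + 252)) = -499*(0 + 383)/4 = -499/4*383 = -191117/4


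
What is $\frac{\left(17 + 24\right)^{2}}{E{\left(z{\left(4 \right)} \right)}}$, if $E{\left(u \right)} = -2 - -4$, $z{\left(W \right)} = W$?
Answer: $\frac{1681}{2} \approx 840.5$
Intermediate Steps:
$E{\left(u \right)} = 2$ ($E{\left(u \right)} = -2 + 4 = 2$)
$\frac{\left(17 + 24\right)^{2}}{E{\left(z{\left(4 \right)} \right)}} = \frac{\left(17 + 24\right)^{2}}{2} = 41^{2} \cdot \frac{1}{2} = 1681 \cdot \frac{1}{2} = \frac{1681}{2}$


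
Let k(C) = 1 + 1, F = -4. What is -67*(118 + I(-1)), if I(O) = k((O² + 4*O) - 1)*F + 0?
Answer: -7370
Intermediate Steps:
k(C) = 2
I(O) = -8 (I(O) = 2*(-4) + 0 = -8 + 0 = -8)
-67*(118 + I(-1)) = -67*(118 - 8) = -67*110 = -7370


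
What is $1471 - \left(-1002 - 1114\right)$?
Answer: $3587$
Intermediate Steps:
$1471 - \left(-1002 - 1114\right) = 1471 + \left(\left(-1\right) \left(-1114\right) + 1002\right) = 1471 + \left(1114 + 1002\right) = 1471 + 2116 = 3587$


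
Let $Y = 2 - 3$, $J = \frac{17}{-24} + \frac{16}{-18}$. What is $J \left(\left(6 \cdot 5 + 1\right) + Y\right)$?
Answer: $- \frac{575}{12} \approx -47.917$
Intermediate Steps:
$J = - \frac{115}{72}$ ($J = 17 \left(- \frac{1}{24}\right) + 16 \left(- \frac{1}{18}\right) = - \frac{17}{24} - \frac{8}{9} = - \frac{115}{72} \approx -1.5972$)
$Y = -1$ ($Y = 2 - 3 = -1$)
$J \left(\left(6 \cdot 5 + 1\right) + Y\right) = - \frac{115 \left(\left(6 \cdot 5 + 1\right) - 1\right)}{72} = - \frac{115 \left(\left(30 + 1\right) - 1\right)}{72} = - \frac{115 \left(31 - 1\right)}{72} = \left(- \frac{115}{72}\right) 30 = - \frac{575}{12}$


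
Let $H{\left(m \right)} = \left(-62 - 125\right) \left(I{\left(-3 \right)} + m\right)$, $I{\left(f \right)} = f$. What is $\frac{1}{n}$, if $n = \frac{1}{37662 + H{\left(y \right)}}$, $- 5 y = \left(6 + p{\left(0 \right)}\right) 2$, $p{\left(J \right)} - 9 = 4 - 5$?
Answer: $\frac{196351}{5} \approx 39270.0$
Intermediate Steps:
$p{\left(J \right)} = 8$ ($p{\left(J \right)} = 9 + \left(4 - 5\right) = 9 - 1 = 8$)
$y = - \frac{28}{5}$ ($y = - \frac{\left(6 + 8\right) 2}{5} = - \frac{14 \cdot 2}{5} = \left(- \frac{1}{5}\right) 28 = - \frac{28}{5} \approx -5.6$)
$H{\left(m \right)} = 561 - 187 m$ ($H{\left(m \right)} = \left(-62 - 125\right) \left(-3 + m\right) = - 187 \left(-3 + m\right) = 561 - 187 m$)
$n = \frac{5}{196351}$ ($n = \frac{1}{37662 + \left(561 - - \frac{5236}{5}\right)} = \frac{1}{37662 + \left(561 + \frac{5236}{5}\right)} = \frac{1}{37662 + \frac{8041}{5}} = \frac{1}{\frac{196351}{5}} = \frac{5}{196351} \approx 2.5465 \cdot 10^{-5}$)
$\frac{1}{n} = \frac{1}{\frac{5}{196351}} = \frac{196351}{5}$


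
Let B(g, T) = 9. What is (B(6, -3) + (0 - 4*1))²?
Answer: 25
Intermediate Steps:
(B(6, -3) + (0 - 4*1))² = (9 + (0 - 4*1))² = (9 + (0 - 4))² = (9 - 4)² = 5² = 25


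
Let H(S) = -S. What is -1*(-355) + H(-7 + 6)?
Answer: 356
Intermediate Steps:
-1*(-355) + H(-7 + 6) = -1*(-355) - (-7 + 6) = 355 - 1*(-1) = 355 + 1 = 356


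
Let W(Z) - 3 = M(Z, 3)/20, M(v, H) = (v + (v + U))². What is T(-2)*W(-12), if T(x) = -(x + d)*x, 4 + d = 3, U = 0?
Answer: -954/5 ≈ -190.80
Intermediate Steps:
d = -1 (d = -4 + 3 = -1)
T(x) = -x*(-1 + x) (T(x) = -(x - 1)*x = -(-1 + x)*x = -x*(-1 + x))
M(v, H) = 4*v² (M(v, H) = (v + (v + 0))² = (v + v)² = (2*v)² = 4*v²)
W(Z) = 3 + Z²/5 (W(Z) = 3 + (4*Z²)/20 = 3 + (4*Z²)*(1/20) = 3 + Z²/5)
T(-2)*W(-12) = (-2*(1 - 1*(-2)))*(3 + (⅕)*(-12)²) = (-2*(1 + 2))*(3 + (⅕)*144) = (-2*3)*(3 + 144/5) = -6*159/5 = -954/5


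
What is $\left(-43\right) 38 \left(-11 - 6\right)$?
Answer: $27778$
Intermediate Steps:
$\left(-43\right) 38 \left(-11 - 6\right) = - 1634 \left(-11 - 6\right) = \left(-1634\right) \left(-17\right) = 27778$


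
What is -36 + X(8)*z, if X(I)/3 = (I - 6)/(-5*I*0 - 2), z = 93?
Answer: -315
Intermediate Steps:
X(I) = 9 - 3*I/2 (X(I) = 3*((I - 6)/(-5*I*0 - 2)) = 3*((-6 + I)/(0 - 2)) = 3*((-6 + I)/(-2)) = 3*((-6 + I)*(-½)) = 3*(3 - I/2) = 9 - 3*I/2)
-36 + X(8)*z = -36 + (9 - 3/2*8)*93 = -36 + (9 - 12)*93 = -36 - 3*93 = -36 - 279 = -315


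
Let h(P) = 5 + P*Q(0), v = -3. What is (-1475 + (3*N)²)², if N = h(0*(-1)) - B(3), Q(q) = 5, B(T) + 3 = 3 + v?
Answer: 808201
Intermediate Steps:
B(T) = -3 (B(T) = -3 + (3 - 3) = -3 + 0 = -3)
h(P) = 5 + 5*P (h(P) = 5 + P*5 = 5 + 5*P)
N = 8 (N = (5 + 5*(0*(-1))) - 1*(-3) = (5 + 5*0) + 3 = (5 + 0) + 3 = 5 + 3 = 8)
(-1475 + (3*N)²)² = (-1475 + (3*8)²)² = (-1475 + 24²)² = (-1475 + 576)² = (-899)² = 808201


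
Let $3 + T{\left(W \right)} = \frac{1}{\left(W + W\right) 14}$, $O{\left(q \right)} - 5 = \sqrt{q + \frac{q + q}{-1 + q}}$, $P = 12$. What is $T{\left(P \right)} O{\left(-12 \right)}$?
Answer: $- \frac{5035}{336} - \frac{1007 i \sqrt{429}}{2184} \approx -14.985 - 9.55 i$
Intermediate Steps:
$O{\left(q \right)} = 5 + \sqrt{q + \frac{2 q}{-1 + q}}$ ($O{\left(q \right)} = 5 + \sqrt{q + \frac{q + q}{-1 + q}} = 5 + \sqrt{q + \frac{2 q}{-1 + q}}$)
$T{\left(W \right)} = -3 + \frac{1}{28 W}$ ($T{\left(W \right)} = -3 + \frac{1}{\left(W + W\right) 14} = -3 + \frac{1}{2 W} \frac{1}{14} = -3 + \frac{1}{28 W}$)
$T{\left(P \right)} O{\left(-12 \right)} = \left(-3 + \frac{1}{28 \cdot 12}\right) \left(5 + \sqrt{- \frac{12 \left(1 - 12\right)}{-1 - 12}}\right) = \left(-3 + \frac{1}{28} \cdot \frac{1}{12}\right) \left(5 + \sqrt{\left(-12\right) \frac{1}{-13} \left(-11\right)}\right) = \left(-3 + \frac{1}{336}\right) \left(5 + \sqrt{\left(-12\right) \left(- \frac{1}{13}\right) \left(-11\right)}\right) = - \frac{1007 \left(5 + \sqrt{- \frac{132}{13}}\right)}{336} = - \frac{1007 \left(5 + \frac{2 i \sqrt{429}}{13}\right)}{336} = - \frac{5035}{336} - \frac{1007 i \sqrt{429}}{2184}$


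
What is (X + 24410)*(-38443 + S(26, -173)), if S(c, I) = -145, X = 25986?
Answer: -1944680848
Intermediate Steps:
(X + 24410)*(-38443 + S(26, -173)) = (25986 + 24410)*(-38443 - 145) = 50396*(-38588) = -1944680848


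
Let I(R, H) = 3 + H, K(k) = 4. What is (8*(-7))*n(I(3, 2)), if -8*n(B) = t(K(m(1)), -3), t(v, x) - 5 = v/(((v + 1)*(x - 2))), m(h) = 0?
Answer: 847/25 ≈ 33.880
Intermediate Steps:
t(v, x) = 5 + v/((1 + v)*(-2 + x)) (t(v, x) = 5 + v/(((v + 1)*(x - 2))) = 5 + v/(((1 + v)*(-2 + x))) = 5 + v*(1/((1 + v)*(-2 + x))) = 5 + v/((1 + v)*(-2 + x)))
n(B) = -121/200 (n(B) = -(-10 - 9*4 + 5*(-3) + 5*4*(-3))/(8*(-2 - 3 - 2*4 + 4*(-3))) = -(-10 - 36 - 15 - 60)/(8*(-2 - 3 - 8 - 12)) = -(-121)/(8*(-25)) = -(-1)*(-121)/200 = -⅛*121/25 = -121/200)
(8*(-7))*n(I(3, 2)) = (8*(-7))*(-121/200) = -56*(-121/200) = 847/25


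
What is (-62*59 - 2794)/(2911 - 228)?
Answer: -6452/2683 ≈ -2.4048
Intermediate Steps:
(-62*59 - 2794)/(2911 - 228) = (-3658 - 2794)/2683 = -6452*1/2683 = -6452/2683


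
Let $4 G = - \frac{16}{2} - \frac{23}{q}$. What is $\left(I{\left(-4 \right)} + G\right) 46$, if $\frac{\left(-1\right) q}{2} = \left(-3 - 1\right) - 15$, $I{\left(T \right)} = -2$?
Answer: $- \frac{14513}{76} \approx -190.96$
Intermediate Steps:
$q = 38$ ($q = - 2 \left(\left(-3 - 1\right) - 15\right) = - 2 \left(-4 - 15\right) = \left(-2\right) \left(-19\right) = 38$)
$G = - \frac{327}{152}$ ($G = \frac{- \frac{16}{2} - \frac{23}{38}}{4} = \frac{\left(-16\right) \frac{1}{2} - \frac{23}{38}}{4} = \frac{-8 - \frac{23}{38}}{4} = \frac{1}{4} \left(- \frac{327}{38}\right) = - \frac{327}{152} \approx -2.1513$)
$\left(I{\left(-4 \right)} + G\right) 46 = \left(-2 - \frac{327}{152}\right) 46 = \left(- \frac{631}{152}\right) 46 = - \frac{14513}{76}$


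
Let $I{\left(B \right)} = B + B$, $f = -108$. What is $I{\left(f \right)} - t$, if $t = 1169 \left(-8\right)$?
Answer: $9136$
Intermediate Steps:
$I{\left(B \right)} = 2 B$
$t = -9352$
$I{\left(f \right)} - t = 2 \left(-108\right) - -9352 = -216 + 9352 = 9136$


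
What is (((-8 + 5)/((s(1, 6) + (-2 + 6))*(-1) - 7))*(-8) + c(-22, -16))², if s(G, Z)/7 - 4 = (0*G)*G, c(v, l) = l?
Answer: 46656/169 ≈ 276.07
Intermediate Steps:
s(G, Z) = 28 (s(G, Z) = 28 + 7*((0*G)*G) = 28 + 7*(0*G) = 28 + 7*0 = 28 + 0 = 28)
(((-8 + 5)/((s(1, 6) + (-2 + 6))*(-1) - 7))*(-8) + c(-22, -16))² = (((-8 + 5)/((28 + (-2 + 6))*(-1) - 7))*(-8) - 16)² = (-3/((28 + 4)*(-1) - 7)*(-8) - 16)² = (-3/(32*(-1) - 7)*(-8) - 16)² = (-3/(-32 - 7)*(-8) - 16)² = (-3/(-39)*(-8) - 16)² = (-3*(-1/39)*(-8) - 16)² = ((1/13)*(-8) - 16)² = (-8/13 - 16)² = (-216/13)² = 46656/169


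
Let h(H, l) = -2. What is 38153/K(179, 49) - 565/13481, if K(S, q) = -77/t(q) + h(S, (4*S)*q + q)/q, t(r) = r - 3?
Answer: -1159325880347/52104065 ≈ -22250.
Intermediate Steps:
t(r) = -3 + r
K(S, q) = -77/(-3 + q) - 2/q
38153/K(179, 49) - 565/13481 = 38153/(((6 - 79*49)/(49*(-3 + 49)))) - 565/13481 = 38153/(((1/49)*(6 - 3871)/46)) - 565*1/13481 = 38153/(((1/49)*(1/46)*(-3865))) - 565/13481 = 38153/(-3865/2254) - 565/13481 = 38153*(-2254/3865) - 565/13481 = -85996862/3865 - 565/13481 = -1159325880347/52104065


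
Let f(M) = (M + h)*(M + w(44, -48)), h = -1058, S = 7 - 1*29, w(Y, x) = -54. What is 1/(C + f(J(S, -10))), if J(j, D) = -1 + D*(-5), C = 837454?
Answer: 1/842499 ≈ 1.1869e-6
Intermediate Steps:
S = -22 (S = 7 - 29 = -22)
J(j, D) = -1 - 5*D
f(M) = (-1058 + M)*(-54 + M) (f(M) = (M - 1058)*(M - 54) = (-1058 + M)*(-54 + M))
1/(C + f(J(S, -10))) = 1/(837454 + (57132 + (-1 - 5*(-10))² - 1112*(-1 - 5*(-10)))) = 1/(837454 + (57132 + (-1 + 50)² - 1112*(-1 + 50))) = 1/(837454 + (57132 + 49² - 1112*49)) = 1/(837454 + (57132 + 2401 - 54488)) = 1/(837454 + 5045) = 1/842499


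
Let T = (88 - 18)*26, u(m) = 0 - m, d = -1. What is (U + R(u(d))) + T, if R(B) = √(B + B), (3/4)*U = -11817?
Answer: -13936 + √2 ≈ -13935.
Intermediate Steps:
U = -15756 (U = (4/3)*(-11817) = -15756)
u(m) = -m
T = 1820 (T = 70*26 = 1820)
R(B) = √2*√B (R(B) = √(2*B) = √2*√B)
(U + R(u(d))) + T = (-15756 + √2*√(-1*(-1))) + 1820 = (-15756 + √2*√1) + 1820 = (-15756 + √2*1) + 1820 = (-15756 + √2) + 1820 = -13936 + √2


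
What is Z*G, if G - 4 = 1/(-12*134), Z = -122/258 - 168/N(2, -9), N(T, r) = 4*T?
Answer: -8906935/103716 ≈ -85.878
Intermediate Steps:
Z = -2770/129 (Z = -122/258 - 168/(4*2) = -122*1/258 - 168/8 = -61/129 - 168*⅛ = -61/129 - 21 = -2770/129 ≈ -21.473)
G = 6431/1608 (G = 4 + 1/(-12*134) = 4 - 1/12*1/134 = 4 - 1/1608 = 6431/1608 ≈ 3.9994)
Z*G = -2770/129*6431/1608 = -8906935/103716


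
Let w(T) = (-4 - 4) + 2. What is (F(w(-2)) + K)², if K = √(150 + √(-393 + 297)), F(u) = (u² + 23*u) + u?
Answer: (108 - √2*√(75 + 2*I*√6))² ≈ 9167.1 - 76.56*I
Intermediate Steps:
w(T) = -6 (w(T) = -8 + 2 = -6)
F(u) = u² + 24*u
K = √(150 + 4*I*√6) (K = √(150 + √(-96)) = √(150 + 4*I*√6) ≈ 12.254 + 0.39979*I)
(F(w(-2)) + K)² = (-6*(24 - 6) + √(150 + 4*I*√6))² = (-6*18 + √(150 + 4*I*√6))² = (-108 + √(150 + 4*I*√6))²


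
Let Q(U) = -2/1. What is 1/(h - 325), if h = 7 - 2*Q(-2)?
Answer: -1/314 ≈ -0.0031847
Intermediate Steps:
Q(U) = -2 (Q(U) = -2*1 = -2)
h = 11 (h = 7 - 2*(-2) = 7 + 4 = 11)
1/(h - 325) = 1/(11 - 325) = 1/(-314) = -1/314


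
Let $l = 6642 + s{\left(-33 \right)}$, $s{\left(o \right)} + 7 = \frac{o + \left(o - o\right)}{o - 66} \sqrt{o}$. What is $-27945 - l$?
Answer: $-34580 - \frac{i \sqrt{33}}{3} \approx -34580.0 - 1.9149 i$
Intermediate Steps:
$s{\left(o \right)} = -7 + \frac{o^{\frac{3}{2}}}{-66 + o}$ ($s{\left(o \right)} = -7 + \frac{o + \left(o - o\right)}{o - 66} \sqrt{o} = -7 + \frac{o + 0}{-66 + o} \sqrt{o} = -7 + \frac{o}{-66 + o} \sqrt{o} = -7 + \frac{o^{\frac{3}{2}}}{-66 + o}$)
$l = 6635 + \frac{i \sqrt{33}}{3}$ ($l = 6642 + \frac{462 + \left(-33\right)^{\frac{3}{2}} - -231}{-66 - 33} = 6642 + \frac{462 - 33 i \sqrt{33} + 231}{-99} = 6642 - \frac{693 - 33 i \sqrt{33}}{99} = 6642 - \left(7 - \frac{i \sqrt{33}}{3}\right) = 6635 + \frac{i \sqrt{33}}{3} \approx 6635.0 + 1.9149 i$)
$-27945 - l = -27945 - \left(6635 + \frac{i \sqrt{33}}{3}\right) = -34580 - \frac{i \sqrt{33}}{3}$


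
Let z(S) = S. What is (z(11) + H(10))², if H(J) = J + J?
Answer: 961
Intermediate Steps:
H(J) = 2*J
(z(11) + H(10))² = (11 + 2*10)² = (11 + 20)² = 31² = 961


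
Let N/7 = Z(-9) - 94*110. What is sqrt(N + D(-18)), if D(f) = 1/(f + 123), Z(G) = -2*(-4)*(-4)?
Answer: 23*I*sqrt(1513155)/105 ≈ 269.45*I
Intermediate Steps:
Z(G) = -32 (Z(G) = 8*(-4) = -32)
D(f) = 1/(123 + f)
N = -72604 (N = 7*(-32 - 94*110) = 7*(-32 - 10340) = 7*(-10372) = -72604)
sqrt(N + D(-18)) = sqrt(-72604 + 1/(123 - 18)) = sqrt(-72604 + 1/105) = sqrt(-7623419/105) = 23*I*sqrt(1513155)/105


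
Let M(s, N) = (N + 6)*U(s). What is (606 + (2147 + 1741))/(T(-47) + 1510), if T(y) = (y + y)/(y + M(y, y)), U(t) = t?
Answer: 89880/30199 ≈ 2.9763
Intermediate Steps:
M(s, N) = s*(6 + N) (M(s, N) = (N + 6)*s = (6 + N)*s = s*(6 + N))
T(y) = 2*y/(y + y*(6 + y)) (T(y) = (y + y)/(y + y*(6 + y)) = (2*y)/(y + y*(6 + y)) = 2*y/(y + y*(6 + y)))
(606 + (2147 + 1741))/(T(-47) + 1510) = (606 + (2147 + 1741))/(2/(7 - 47) + 1510) = (606 + 3888)/(2/(-40) + 1510) = 4494/(2*(-1/40) + 1510) = 4494/(-1/20 + 1510) = 4494/(30199/20) = 4494*(20/30199) = 89880/30199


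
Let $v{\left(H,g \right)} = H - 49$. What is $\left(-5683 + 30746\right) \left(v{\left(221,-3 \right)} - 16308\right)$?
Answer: $-404416568$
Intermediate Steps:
$v{\left(H,g \right)} = -49 + H$
$\left(-5683 + 30746\right) \left(v{\left(221,-3 \right)} - 16308\right) = \left(-5683 + 30746\right) \left(\left(-49 + 221\right) - 16308\right) = 25063 \left(172 - 16308\right) = 25063 \left(-16136\right) = -404416568$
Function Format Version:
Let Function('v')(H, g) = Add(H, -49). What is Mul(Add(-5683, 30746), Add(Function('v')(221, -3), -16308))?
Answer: -404416568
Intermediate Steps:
Function('v')(H, g) = Add(-49, H)
Mul(Add(-5683, 30746), Add(Function('v')(221, -3), -16308)) = Mul(Add(-5683, 30746), Add(Add(-49, 221), -16308)) = Mul(25063, Add(172, -16308)) = Mul(25063, -16136) = -404416568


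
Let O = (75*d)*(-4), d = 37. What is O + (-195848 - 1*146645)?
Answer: -353593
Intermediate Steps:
O = -11100 (O = (75*37)*(-4) = 2775*(-4) = -11100)
O + (-195848 - 1*146645) = -11100 + (-195848 - 1*146645) = -11100 + (-195848 - 146645) = -11100 - 342493 = -353593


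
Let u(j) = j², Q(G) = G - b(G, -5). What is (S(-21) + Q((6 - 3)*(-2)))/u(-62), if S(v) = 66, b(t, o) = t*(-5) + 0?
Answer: 15/1922 ≈ 0.0078044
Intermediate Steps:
b(t, o) = -5*t (b(t, o) = -5*t + 0 = -5*t)
Q(G) = 6*G (Q(G) = G - (-5)*G = G + 5*G = 6*G)
(S(-21) + Q((6 - 3)*(-2)))/u(-62) = (66 + 6*((6 - 3)*(-2)))/((-62)²) = (66 + 6*(3*(-2)))/3844 = (66 + 6*(-6))*(1/3844) = (66 - 36)*(1/3844) = 30*(1/3844) = 15/1922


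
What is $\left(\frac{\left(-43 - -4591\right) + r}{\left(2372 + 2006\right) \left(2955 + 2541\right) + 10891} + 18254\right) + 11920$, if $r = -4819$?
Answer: $\frac{726359963675}{24072379} \approx 30174.0$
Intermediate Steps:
$\left(\frac{\left(-43 - -4591\right) + r}{\left(2372 + 2006\right) \left(2955 + 2541\right) + 10891} + 18254\right) + 11920 = \left(\frac{\left(-43 - -4591\right) - 4819}{\left(2372 + 2006\right) \left(2955 + 2541\right) + 10891} + 18254\right) + 11920 = \left(\frac{\left(-43 + 4591\right) - 4819}{4378 \cdot 5496 + 10891} + 18254\right) + 11920 = \left(\frac{4548 - 4819}{24061488 + 10891} + 18254\right) + 11920 = \left(- \frac{271}{24072379} + 18254\right) + 11920 = \frac{439417205995}{24072379} + 11920 = \frac{726359963675}{24072379}$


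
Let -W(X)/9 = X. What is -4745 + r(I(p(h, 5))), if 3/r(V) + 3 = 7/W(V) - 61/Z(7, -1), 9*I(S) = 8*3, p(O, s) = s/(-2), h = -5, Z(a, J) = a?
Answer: -9571169/2017 ≈ -4745.3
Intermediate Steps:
W(X) = -9*X
p(O, s) = -s/2 (p(O, s) = s*(-1/2) = -s/2)
I(S) = 8/3 (I(S) = (8*3)/9 = (1/9)*24 = 8/3)
r(V) = 3/(-82/7 - 7/(9*V)) (r(V) = 3/(-3 + (7/((-9*V)) - 61/7)) = 3/(-3 + (7*(-1/(9*V)) - 61*1/7)) = 3/(-3 + (-7/(9*V) - 61/7)) = 3/(-3 + (-61/7 - 7/(9*V))) = 3/(-82/7 - 7/(9*V)))
-4745 + r(I(p(h, 5))) = -4745 + 189*(8/3)/(-49 - 738*8/3) = -4745 + 189*(8/3)/(-49 - 1968) = -4745 + 189*(8/3)/(-2017) = -4745 + 189*(8/3)*(-1/2017) = -4745 - 504/2017 = -9571169/2017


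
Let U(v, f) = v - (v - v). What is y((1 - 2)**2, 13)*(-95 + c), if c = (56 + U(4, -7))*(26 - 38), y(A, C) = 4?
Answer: -3260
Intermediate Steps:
U(v, f) = v (U(v, f) = v - 1*0 = v + 0 = v)
c = -720 (c = (56 + 4)*(26 - 38) = 60*(-12) = -720)
y((1 - 2)**2, 13)*(-95 + c) = 4*(-95 - 720) = 4*(-815) = -3260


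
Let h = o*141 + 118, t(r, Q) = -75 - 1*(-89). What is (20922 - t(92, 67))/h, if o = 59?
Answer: 20908/8437 ≈ 2.4781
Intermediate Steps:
t(r, Q) = 14 (t(r, Q) = -75 + 89 = 14)
h = 8437 (h = 59*141 + 118 = 8319 + 118 = 8437)
(20922 - t(92, 67))/h = (20922 - 1*14)/8437 = (20922 - 14)*(1/8437) = 20908*(1/8437) = 20908/8437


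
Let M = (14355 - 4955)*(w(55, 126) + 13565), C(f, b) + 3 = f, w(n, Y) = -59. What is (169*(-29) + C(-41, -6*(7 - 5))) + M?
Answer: 126951455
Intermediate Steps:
C(f, b) = -3 + f
M = 126956400 (M = (14355 - 4955)*(-59 + 13565) = 9400*13506 = 126956400)
(169*(-29) + C(-41, -6*(7 - 5))) + M = (169*(-29) + (-3 - 41)) + 126956400 = (-4901 - 44) + 126956400 = -4945 + 126956400 = 126951455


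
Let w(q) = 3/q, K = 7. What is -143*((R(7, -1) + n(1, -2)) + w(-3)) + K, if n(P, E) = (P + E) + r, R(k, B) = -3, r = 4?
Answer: 150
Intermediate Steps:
n(P, E) = 4 + E + P (n(P, E) = (P + E) + 4 = (E + P) + 4 = 4 + E + P)
-143*((R(7, -1) + n(1, -2)) + w(-3)) + K = -143*((-3 + (4 - 2 + 1)) + 3/(-3)) + 7 = -143*((-3 + 3) + 3*(-1/3)) + 7 = -143*(0 - 1) + 7 = -143*(-1) + 7 = 143 + 7 = 150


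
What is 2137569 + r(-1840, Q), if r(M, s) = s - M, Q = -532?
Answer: 2138877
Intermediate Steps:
2137569 + r(-1840, Q) = 2137569 + (-532 - 1*(-1840)) = 2137569 + (-532 + 1840) = 2137569 + 1308 = 2138877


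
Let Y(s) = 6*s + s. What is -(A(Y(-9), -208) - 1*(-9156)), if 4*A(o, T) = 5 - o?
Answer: -9173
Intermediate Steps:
Y(s) = 7*s
A(o, T) = 5/4 - o/4 (A(o, T) = (5 - o)/4 = 5/4 - o/4)
-(A(Y(-9), -208) - 1*(-9156)) = -((5/4 - 7*(-9)/4) - 1*(-9156)) = -((5/4 - ¼*(-63)) + 9156) = -((5/4 + 63/4) + 9156) = -(17 + 9156) = -1*9173 = -9173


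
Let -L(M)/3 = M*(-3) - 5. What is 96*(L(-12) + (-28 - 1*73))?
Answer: -18624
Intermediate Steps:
L(M) = 15 + 9*M (L(M) = -3*(M*(-3) - 5) = -3*(-3*M - 5) = -3*(-5 - 3*M) = 15 + 9*M)
96*(L(-12) + (-28 - 1*73)) = 96*((15 + 9*(-12)) + (-28 - 1*73)) = 96*((15 - 108) + (-28 - 73)) = 96*(-93 - 101) = 96*(-194) = -18624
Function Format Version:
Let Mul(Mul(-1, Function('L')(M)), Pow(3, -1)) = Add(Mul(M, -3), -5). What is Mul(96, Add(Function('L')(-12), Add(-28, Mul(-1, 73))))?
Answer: -18624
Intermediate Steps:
Function('L')(M) = Add(15, Mul(9, M)) (Function('L')(M) = Mul(-3, Add(Mul(M, -3), -5)) = Mul(-3, Add(Mul(-3, M), -5)) = Mul(-3, Add(-5, Mul(-3, M))) = Add(15, Mul(9, M)))
Mul(96, Add(Function('L')(-12), Add(-28, Mul(-1, 73)))) = Mul(96, Add(Add(15, Mul(9, -12)), Add(-28, Mul(-1, 73)))) = Mul(96, Add(Add(15, -108), Add(-28, -73))) = Mul(96, Add(-93, -101)) = Mul(96, -194) = -18624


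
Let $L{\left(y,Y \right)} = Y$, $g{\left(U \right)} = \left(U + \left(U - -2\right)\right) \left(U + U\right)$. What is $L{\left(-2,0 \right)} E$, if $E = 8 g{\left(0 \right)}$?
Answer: $0$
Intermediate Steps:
$g{\left(U \right)} = 2 U \left(2 + 2 U\right)$ ($g{\left(U \right)} = \left(U + \left(U + 2\right)\right) 2 U = \left(U + \left(2 + U\right)\right) 2 U = \left(2 + 2 U\right) 2 U = 2 U \left(2 + 2 U\right)$)
$E = 0$ ($E = 8 \cdot 4 \cdot 0 \left(1 + 0\right) = 8 \cdot 4 \cdot 0 \cdot 1 = 8 \cdot 0 = 0$)
$L{\left(-2,0 \right)} E = 0 \cdot 0 = 0$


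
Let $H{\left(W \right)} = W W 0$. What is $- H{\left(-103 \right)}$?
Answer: $0$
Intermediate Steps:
$H{\left(W \right)} = 0$ ($H{\left(W \right)} = W^{2} \cdot 0 = 0$)
$- H{\left(-103 \right)} = \left(-1\right) 0 = 0$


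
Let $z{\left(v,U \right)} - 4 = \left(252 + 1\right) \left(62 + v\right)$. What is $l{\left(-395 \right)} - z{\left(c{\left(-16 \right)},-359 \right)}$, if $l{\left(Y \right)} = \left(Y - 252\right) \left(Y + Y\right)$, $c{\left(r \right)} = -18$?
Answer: $499994$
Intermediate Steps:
$z{\left(v,U \right)} = 15690 + 253 v$ ($z{\left(v,U \right)} = 4 + \left(252 + 1\right) \left(62 + v\right) = 4 + 253 \left(62 + v\right) = 4 + \left(15686 + 253 v\right) = 15690 + 253 v$)
$l{\left(Y \right)} = 2 Y \left(-252 + Y\right)$ ($l{\left(Y \right)} = \left(-252 + Y\right) 2 Y = 2 Y \left(-252 + Y\right)$)
$l{\left(-395 \right)} - z{\left(c{\left(-16 \right)},-359 \right)} = 2 \left(-395\right) \left(-252 - 395\right) - \left(15690 + 253 \left(-18\right)\right) = 2 \left(-395\right) \left(-647\right) - \left(15690 - 4554\right) = 511130 - 11136 = 499994$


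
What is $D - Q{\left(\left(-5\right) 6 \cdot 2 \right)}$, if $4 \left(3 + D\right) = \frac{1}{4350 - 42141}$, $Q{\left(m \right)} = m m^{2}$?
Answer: $\frac{32650970507}{151164} \approx 2.16 \cdot 10^{5}$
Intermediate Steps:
$Q{\left(m \right)} = m^{3}$
$D = - \frac{453493}{151164}$ ($D = -3 + \frac{1}{4 \left(4350 - 42141\right)} = -3 + \frac{1}{4 \left(-37791\right)} = -3 + \frac{1}{4} \left(- \frac{1}{37791}\right) = -3 - \frac{1}{151164} = - \frac{453493}{151164} \approx -3.0$)
$D - Q{\left(\left(-5\right) 6 \cdot 2 \right)} = - \frac{453493}{151164} - \left(\left(-5\right) 6 \cdot 2\right)^{3} = - \frac{453493}{151164} - \left(\left(-30\right) 2\right)^{3} = - \frac{453493}{151164} - \left(-60\right)^{3} = - \frac{453493}{151164} - -216000 = - \frac{453493}{151164} + 216000 = \frac{32650970507}{151164}$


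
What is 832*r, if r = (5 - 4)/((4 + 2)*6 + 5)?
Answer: 832/41 ≈ 20.293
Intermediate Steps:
r = 1/41 (r = 1/(6*6 + 5) = 1/(36 + 5) = 1/41 ≈ 0.024390)
832*r = 832*(1/41) = 832/41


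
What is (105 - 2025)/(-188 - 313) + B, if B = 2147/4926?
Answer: 3511189/822642 ≈ 4.2682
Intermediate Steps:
B = 2147/4926 (B = 2147*(1/4926) = 2147/4926 ≈ 0.43585)
(105 - 2025)/(-188 - 313) + B = (105 - 2025)/(-188 - 313) + 2147/4926 = -1920/(-501) + 2147/4926 = -1920*(-1/501) + 2147/4926 = 640/167 + 2147/4926 = 3511189/822642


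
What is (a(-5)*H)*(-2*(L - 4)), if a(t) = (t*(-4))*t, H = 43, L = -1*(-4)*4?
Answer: 103200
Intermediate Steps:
L = 16 (L = 4*4 = 16)
a(t) = -4*t² (a(t) = (-4*t)*t = -4*t²)
(a(-5)*H)*(-2*(L - 4)) = (-4*(-5)²*43)*(-2*(16 - 4)) = (-4*25*43)*(-2*12) = -100*43*(-24) = -4300*(-24) = 103200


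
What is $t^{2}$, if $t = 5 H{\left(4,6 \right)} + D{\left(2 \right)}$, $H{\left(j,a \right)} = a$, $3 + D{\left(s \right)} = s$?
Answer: $841$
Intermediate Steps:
$D{\left(s \right)} = -3 + s$
$t = 29$ ($t = 5 \cdot 6 + \left(-3 + 2\right) = 30 - 1 = 29$)
$t^{2} = 29^{2} = 841$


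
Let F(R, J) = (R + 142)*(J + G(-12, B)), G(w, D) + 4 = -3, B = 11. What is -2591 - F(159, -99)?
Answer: 29315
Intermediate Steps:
G(w, D) = -7 (G(w, D) = -4 - 3 = -7)
F(R, J) = (-7 + J)*(142 + R) (F(R, J) = (R + 142)*(J - 7) = (142 + R)*(-7 + J) = (-7 + J)*(142 + R))
-2591 - F(159, -99) = -2591 - (-994 - 7*159 + 142*(-99) - 99*159) = -2591 - (-994 - 1113 - 14058 - 15741) = -2591 - 1*(-31906) = -2591 + 31906 = 29315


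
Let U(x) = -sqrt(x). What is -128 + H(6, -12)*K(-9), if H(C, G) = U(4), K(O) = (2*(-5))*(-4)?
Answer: -208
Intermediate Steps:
K(O) = 40 (K(O) = -10*(-4) = 40)
H(C, G) = -2 (H(C, G) = -sqrt(4) = -1*2 = -2)
-128 + H(6, -12)*K(-9) = -128 - 2*40 = -128 - 80 = -208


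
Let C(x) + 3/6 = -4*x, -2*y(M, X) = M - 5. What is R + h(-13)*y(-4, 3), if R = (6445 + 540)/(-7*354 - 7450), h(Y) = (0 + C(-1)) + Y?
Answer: -431407/9928 ≈ -43.454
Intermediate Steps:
y(M, X) = 5/2 - M/2 (y(M, X) = -(M - 5)/2 = -(-5 + M)/2 = 5/2 - M/2)
C(x) = -½ - 4*x
h(Y) = 7/2 + Y (h(Y) = (0 + (-½ - 4*(-1))) + Y = (0 + (-½ + 4)) + Y = (0 + 7/2) + Y = 7/2 + Y)
R = -6985/9928 (R = 6985/(-2478 - 7450) = 6985/(-9928) = 6985*(-1/9928) = -6985/9928 ≈ -0.70357)
R + h(-13)*y(-4, 3) = -6985/9928 + (7/2 - 13)*(5/2 - ½*(-4)) = -6985/9928 - 19*(5/2 + 2)/2 = -6985/9928 - 19/2*9/2 = -6985/9928 - 171/4 = -431407/9928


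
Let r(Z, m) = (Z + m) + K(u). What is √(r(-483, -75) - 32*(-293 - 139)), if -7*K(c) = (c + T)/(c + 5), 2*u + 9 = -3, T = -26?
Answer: √649810/7 ≈ 115.16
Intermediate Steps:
u = -6 (u = -9/2 + (½)*(-3) = -9/2 - 3/2 = -6)
K(c) = -(-26 + c)/(7*(5 + c)) (K(c) = -(c - 26)/(7*(c + 5)) = -(-26 + c)/(7*(5 + c)))
r(Z, m) = -32/7 + Z + m (r(Z, m) = (Z + m) + (26 - 1*(-6))/(7*(5 - 6)) = (Z + m) + (⅐)*(26 + 6)/(-1) = (Z + m) + (⅐)*(-1)*32 = (Z + m) - 32/7 = -32/7 + Z + m)
√(r(-483, -75) - 32*(-293 - 139)) = √((-32/7 - 483 - 75) - 32*(-293 - 139)) = √(-3938/7 - 32*(-432)) = √(-3938/7 + 13824) = √(92830/7) = √649810/7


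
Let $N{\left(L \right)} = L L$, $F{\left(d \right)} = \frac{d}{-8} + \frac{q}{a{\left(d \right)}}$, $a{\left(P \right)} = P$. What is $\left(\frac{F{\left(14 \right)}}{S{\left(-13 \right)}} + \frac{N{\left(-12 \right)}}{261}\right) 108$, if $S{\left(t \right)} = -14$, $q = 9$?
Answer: $\frac{193617}{2842} \approx 68.127$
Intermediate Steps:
$F{\left(d \right)} = \frac{9}{d} - \frac{d}{8}$ ($F{\left(d \right)} = \frac{d}{-8} + \frac{9}{d} = d \left(- \frac{1}{8}\right) + \frac{9}{d} = - \frac{d}{8} + \frac{9}{d} = \frac{9}{d} - \frac{d}{8}$)
$N{\left(L \right)} = L^{2}$
$\left(\frac{F{\left(14 \right)}}{S{\left(-13 \right)}} + \frac{N{\left(-12 \right)}}{261}\right) 108 = \left(\frac{\frac{9}{14} - \frac{7}{4}}{-14} + \frac{\left(-12\right)^{2}}{261}\right) 108 = \left(\left(9 \cdot \frac{1}{14} - \frac{7}{4}\right) \left(- \frac{1}{14}\right) + 144 \cdot \frac{1}{261}\right) 108 = \left(\left(\frac{9}{14} - \frac{7}{4}\right) \left(- \frac{1}{14}\right) + \frac{16}{29}\right) 108 = \left(\left(- \frac{31}{28}\right) \left(- \frac{1}{14}\right) + \frac{16}{29}\right) 108 = \left(\frac{31}{392} + \frac{16}{29}\right) 108 = \frac{7171}{11368} \cdot 108 = \frac{193617}{2842}$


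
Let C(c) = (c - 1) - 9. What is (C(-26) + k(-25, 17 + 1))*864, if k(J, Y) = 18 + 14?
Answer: -3456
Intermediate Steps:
k(J, Y) = 32
C(c) = -10 + c (C(c) = (-1 + c) - 9 = -10 + c)
(C(-26) + k(-25, 17 + 1))*864 = ((-10 - 26) + 32)*864 = (-36 + 32)*864 = -4*864 = -3456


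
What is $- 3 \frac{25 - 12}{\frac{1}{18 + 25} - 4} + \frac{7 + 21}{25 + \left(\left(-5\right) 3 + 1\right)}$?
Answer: $\frac{7745}{627} \approx 12.352$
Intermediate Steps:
$- 3 \frac{25 - 12}{\frac{1}{18 + 25} - 4} + \frac{7 + 21}{25 + \left(\left(-5\right) 3 + 1\right)} = - 3 \frac{13}{\frac{1}{43} - 4} + \frac{28}{25 + \left(-15 + 1\right)} = - 3 \frac{13}{\frac{1}{43} - 4} + \frac{28}{25 - 14} = - 3 \frac{13}{- \frac{171}{43}} + \frac{28}{11} = - 3 \cdot 13 \left(- \frac{43}{171}\right) + 28 \cdot \frac{1}{11} = \left(-3\right) \left(- \frac{559}{171}\right) + \frac{28}{11} = \frac{559}{57} + \frac{28}{11} = \frac{7745}{627}$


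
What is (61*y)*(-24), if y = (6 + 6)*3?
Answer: -52704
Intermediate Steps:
y = 36 (y = 12*3 = 36)
(61*y)*(-24) = (61*36)*(-24) = 2196*(-24) = -52704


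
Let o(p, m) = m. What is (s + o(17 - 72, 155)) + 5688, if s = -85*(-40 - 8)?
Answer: 9923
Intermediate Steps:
s = 4080 (s = -85*(-48) = 4080)
(s + o(17 - 72, 155)) + 5688 = (4080 + 155) + 5688 = 4235 + 5688 = 9923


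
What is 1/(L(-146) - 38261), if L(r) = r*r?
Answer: -1/16945 ≈ -5.9014e-5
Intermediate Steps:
L(r) = r²
1/(L(-146) - 38261) = 1/((-146)² - 38261) = 1/(21316 - 38261) = 1/(-16945) = -1/16945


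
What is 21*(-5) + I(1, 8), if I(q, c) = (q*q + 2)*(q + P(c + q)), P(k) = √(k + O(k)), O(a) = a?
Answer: -102 + 9*√2 ≈ -89.272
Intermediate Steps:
P(k) = √2*√k (P(k) = √(k + k) = √(2*k) = √2*√k)
I(q, c) = (2 + q²)*(q + √2*√(c + q)) (I(q, c) = (q*q + 2)*(q + √2*√(c + q)) = (q² + 2)*(q + √2*√(c + q)) = (2 + q²)*(q + √2*√(c + q)))
21*(-5) + I(1, 8) = 21*(-5) + (1³ + 2*1 + 2*√(2*8 + 2*1) + 1²*√(2*8 + 2*1)) = -105 + (1 + 2 + 2*√(16 + 2) + 1*√(16 + 2)) = -105 + (1 + 2 + 2*√18 + 1*√18) = -105 + (1 + 2 + 2*(3*√2) + 1*(3*√2)) = -105 + (1 + 2 + 6*√2 + 3*√2) = -105 + (3 + 9*√2) = -102 + 9*√2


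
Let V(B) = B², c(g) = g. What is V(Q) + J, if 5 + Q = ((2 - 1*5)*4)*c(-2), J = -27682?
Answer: -27321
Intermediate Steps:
Q = 19 (Q = -5 + ((2 - 1*5)*4)*(-2) = -5 + ((2 - 5)*4)*(-2) = -5 - 3*4*(-2) = -5 - 12*(-2) = -5 + 24 = 19)
V(Q) + J = 19² - 27682 = 361 - 27682 = -27321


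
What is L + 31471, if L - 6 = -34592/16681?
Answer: 525033245/16681 ≈ 31475.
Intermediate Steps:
L = 65494/16681 (L = 6 - 34592/16681 = 65494/16681 ≈ 3.9263)
L + 31471 = 65494/16681 + 31471 = 525033245/16681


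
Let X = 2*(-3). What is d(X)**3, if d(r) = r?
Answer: -216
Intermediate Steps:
X = -6
d(X)**3 = (-6)**3 = -216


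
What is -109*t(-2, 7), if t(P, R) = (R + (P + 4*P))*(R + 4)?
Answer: 3597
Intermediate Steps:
t(P, R) = (4 + R)*(R + 5*P) (t(P, R) = (R + 5*P)*(4 + R) = (4 + R)*(R + 5*P))
-109*t(-2, 7) = -109*(7**2 + 4*7 + 20*(-2) + 5*(-2)*7) = -109*(49 + 28 - 40 - 70) = -109*(-33) = 3597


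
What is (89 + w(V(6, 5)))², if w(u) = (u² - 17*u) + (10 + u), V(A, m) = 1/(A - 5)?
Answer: 7056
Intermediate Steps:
V(A, m) = 1/(-5 + A)
w(u) = 10 + u² - 16*u
(89 + w(V(6, 5)))² = (89 + (10 + (1/(-5 + 6))² - 16/(-5 + 6)))² = (89 + (10 + (1/1)² - 16/1))² = (89 + (10 + 1² - 16*1))² = (89 + (10 + 1 - 16))² = (89 - 5)² = 84² = 7056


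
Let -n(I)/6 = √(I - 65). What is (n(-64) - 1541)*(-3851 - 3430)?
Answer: 11220021 + 43686*I*√129 ≈ 1.122e+7 + 4.9618e+5*I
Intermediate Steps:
n(I) = -6*√(-65 + I) (n(I) = -6*√(I - 65) = -6*√(-65 + I))
(n(-64) - 1541)*(-3851 - 3430) = (-6*√(-65 - 64) - 1541)*(-3851 - 3430) = (-6*I*√129 - 1541)*(-7281) = (-1541 - 6*I*√129)*(-7281) = 11220021 + 43686*I*√129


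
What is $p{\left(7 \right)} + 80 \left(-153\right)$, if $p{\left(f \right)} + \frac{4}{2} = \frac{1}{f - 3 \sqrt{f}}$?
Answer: $- \frac{24485}{2} - \frac{3 \sqrt{7}}{14} \approx -12243.0$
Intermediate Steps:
$p{\left(f \right)} = -2 + \frac{1}{f - 3 \sqrt{f}}$
$p{\left(7 \right)} + 80 \left(-153\right) = \frac{-1 - 6 \sqrt{7} + 2 \cdot 7}{\left(-1\right) 7 + 3 \sqrt{7}} + 80 \left(-153\right) = \frac{-1 - 6 \sqrt{7} + 14}{-7 + 3 \sqrt{7}} - 12240 = \frac{13 - 6 \sqrt{7}}{-7 + 3 \sqrt{7}} - 12240 = -12240 + \frac{13 - 6 \sqrt{7}}{-7 + 3 \sqrt{7}}$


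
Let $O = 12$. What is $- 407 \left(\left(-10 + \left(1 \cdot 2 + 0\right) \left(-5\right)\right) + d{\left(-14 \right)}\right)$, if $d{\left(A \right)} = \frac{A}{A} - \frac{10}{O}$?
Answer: $\frac{48433}{6} \approx 8072.2$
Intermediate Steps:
$d{\left(A \right)} = \frac{1}{6}$ ($d{\left(A \right)} = \frac{A}{A} - \frac{10}{12} = 1 - \frac{5}{6} = \frac{1}{6}$)
$- 407 \left(\left(-10 + \left(1 \cdot 2 + 0\right) \left(-5\right)\right) + d{\left(-14 \right)}\right) = - 407 \left(\left(-10 + \left(1 \cdot 2 + 0\right) \left(-5\right)\right) + \frac{1}{6}\right) = - 407 \left(\left(-10 + \left(2 + 0\right) \left(-5\right)\right) + \frac{1}{6}\right) = - 407 \left(\left(-10 + 2 \left(-5\right)\right) + \frac{1}{6}\right) = - 407 \left(\left(-10 - 10\right) + \frac{1}{6}\right) = - 407 \left(-20 + \frac{1}{6}\right) = \left(-407\right) \left(- \frac{119}{6}\right) = \frac{48433}{6}$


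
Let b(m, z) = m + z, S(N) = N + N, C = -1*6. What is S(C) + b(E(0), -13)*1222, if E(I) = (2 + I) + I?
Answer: -13454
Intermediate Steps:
E(I) = 2 + 2*I
C = -6
S(N) = 2*N
S(C) + b(E(0), -13)*1222 = 2*(-6) + ((2 + 2*0) - 13)*1222 = -12 + ((2 + 0) - 13)*1222 = -12 + (2 - 13)*1222 = -12 - 11*1222 = -12 - 13442 = -13454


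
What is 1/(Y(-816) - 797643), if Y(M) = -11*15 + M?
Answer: -1/798624 ≈ -1.2522e-6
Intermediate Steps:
Y(M) = -165 + M
1/(Y(-816) - 797643) = 1/((-165 - 816) - 797643) = 1/(-981 - 797643) = 1/(-798624) = -1/798624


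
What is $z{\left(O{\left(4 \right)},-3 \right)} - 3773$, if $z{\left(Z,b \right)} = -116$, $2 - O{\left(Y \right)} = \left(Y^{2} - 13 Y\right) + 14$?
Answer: $-3889$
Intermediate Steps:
$O{\left(Y \right)} = -12 - Y^{2} + 13 Y$ ($O{\left(Y \right)} = 2 - \left(\left(Y^{2} - 13 Y\right) + 14\right) = 2 - \left(14 + Y^{2} - 13 Y\right) = -12 - Y^{2} + 13 Y$)
$z{\left(O{\left(4 \right)},-3 \right)} - 3773 = -116 - 3773 = -3889$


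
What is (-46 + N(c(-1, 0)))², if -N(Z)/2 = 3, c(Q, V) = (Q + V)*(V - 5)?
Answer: 2704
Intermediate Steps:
c(Q, V) = (-5 + V)*(Q + V) (c(Q, V) = (Q + V)*(-5 + V) = (-5 + V)*(Q + V))
N(Z) = -6 (N(Z) = -2*3 = -6)
(-46 + N(c(-1, 0)))² = (-46 - 6)² = (-52)² = 2704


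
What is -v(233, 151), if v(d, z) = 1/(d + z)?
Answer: -1/384 ≈ -0.0026042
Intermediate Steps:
-v(233, 151) = -1/(233 + 151) = -1/384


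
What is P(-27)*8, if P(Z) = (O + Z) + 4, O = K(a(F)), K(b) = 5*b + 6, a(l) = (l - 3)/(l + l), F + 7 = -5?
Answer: -111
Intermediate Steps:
F = -12 (F = -7 - 5 = -12)
a(l) = (-3 + l)/(2*l) (a(l) = (-3 + l)/((2*l)) = (-3 + l)*(1/(2*l)) = (-3 + l)/(2*l))
K(b) = 6 + 5*b
O = 73/8 (O = 6 + 5*((½)*(-3 - 12)/(-12)) = 6 + 5*((½)*(-1/12)*(-15)) = 6 + 5*(5/8) = 6 + 25/8 = 73/8 ≈ 9.1250)
P(Z) = 105/8 + Z (P(Z) = (73/8 + Z) + 4 = 105/8 + Z)
P(-27)*8 = (105/8 - 27)*8 = -111/8*8 = -111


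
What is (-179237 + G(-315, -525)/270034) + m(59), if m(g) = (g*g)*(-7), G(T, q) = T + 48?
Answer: -54980002803/270034 ≈ -2.0360e+5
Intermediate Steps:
G(T, q) = 48 + T
m(g) = -7*g**2 (m(g) = g**2*(-7) = -7*g**2)
(-179237 + G(-315, -525)/270034) + m(59) = (-179237 + (48 - 315)/270034) - 7*59**2 = (-179237 - 267*1/270034) - 7*3481 = (-179237 - 267/270034) - 24367 = -48400084325/270034 - 24367 = -54980002803/270034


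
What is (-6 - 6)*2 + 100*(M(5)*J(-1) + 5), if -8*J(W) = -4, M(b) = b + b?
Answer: 976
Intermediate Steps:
M(b) = 2*b
J(W) = ½ (J(W) = -⅛*(-4) = ½)
(-6 - 6)*2 + 100*(M(5)*J(-1) + 5) = (-6 - 6)*2 + 100*((2*5)*(½) + 5) = -12*2 + 100*(10*(½) + 5) = -24 + 100*(5 + 5) = -24 + 100*10 = -24 + 1000 = 976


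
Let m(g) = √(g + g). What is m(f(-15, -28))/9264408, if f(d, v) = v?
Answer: I*√14/4632204 ≈ 8.0775e-7*I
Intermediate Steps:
m(g) = √2*√g (m(g) = √(2*g) = √2*√g)
m(f(-15, -28))/9264408 = (√2*√(-28))/9264408 = (√2*(2*I*√7))*(1/9264408) = (2*I*√14)*(1/9264408) = I*√14/4632204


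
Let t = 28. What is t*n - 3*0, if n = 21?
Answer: 588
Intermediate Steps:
t*n - 3*0 = 28*21 - 3*0 = 588 + 0 = 588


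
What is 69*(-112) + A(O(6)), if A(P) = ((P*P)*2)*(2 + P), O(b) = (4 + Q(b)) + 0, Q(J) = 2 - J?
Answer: -7728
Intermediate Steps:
O(b) = 6 - b (O(b) = (4 + (2 - b)) + 0 = (6 - b) + 0 = 6 - b)
A(P) = 2*P**2*(2 + P) (A(P) = (P**2*2)*(2 + P) = (2*P**2)*(2 + P) = 2*P**2*(2 + P))
69*(-112) + A(O(6)) = 69*(-112) + 2*(6 - 1*6)**2*(2 + (6 - 1*6)) = -7728 + 2*(6 - 6)**2*(2 + (6 - 6)) = -7728 + 2*0**2*(2 + 0) = -7728 + 2*0*2 = -7728 + 0 = -7728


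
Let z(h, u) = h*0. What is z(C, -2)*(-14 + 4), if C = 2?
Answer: 0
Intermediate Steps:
z(h, u) = 0
z(C, -2)*(-14 + 4) = 0*(-14 + 4) = 0*(-10) = 0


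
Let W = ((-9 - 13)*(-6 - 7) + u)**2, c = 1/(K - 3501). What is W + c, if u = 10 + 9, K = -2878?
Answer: 593406474/6379 ≈ 93025.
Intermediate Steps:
u = 19
c = -1/6379 (c = 1/(-2878 - 3501) = 1/(-6379) = -1/6379 ≈ -0.00015676)
W = 93025 (W = ((-9 - 13)*(-6 - 7) + 19)**2 = (-22*(-13) + 19)**2 = (286 + 19)**2 = 305**2 = 93025)
W + c = 93025 - 1/6379 = 593406474/6379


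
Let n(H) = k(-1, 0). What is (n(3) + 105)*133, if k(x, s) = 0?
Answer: 13965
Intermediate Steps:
n(H) = 0
(n(3) + 105)*133 = (0 + 105)*133 = 105*133 = 13965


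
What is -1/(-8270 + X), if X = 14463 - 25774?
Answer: 1/19581 ≈ 5.1070e-5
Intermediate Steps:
X = -11311
-1/(-8270 + X) = -1/(-8270 - 11311) = -1/(-19581) = -1*(-1/19581) = 1/19581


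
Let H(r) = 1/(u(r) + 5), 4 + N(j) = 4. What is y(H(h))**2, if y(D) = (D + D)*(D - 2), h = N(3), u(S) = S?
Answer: 324/625 ≈ 0.51840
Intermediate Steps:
N(j) = 0 (N(j) = -4 + 4 = 0)
h = 0
H(r) = 1/(5 + r) (H(r) = 1/(r + 5) = 1/(5 + r))
y(D) = 2*D*(-2 + D) (y(D) = (2*D)*(-2 + D) = 2*D*(-2 + D))
y(H(h))**2 = (2*(-2 + 1/(5 + 0))/(5 + 0))**2 = (2*(-2 + 1/5)/5)**2 = (2*(1/5)*(-2 + 1/5))**2 = (2*(1/5)*(-9/5))**2 = (-18/25)**2 = 324/625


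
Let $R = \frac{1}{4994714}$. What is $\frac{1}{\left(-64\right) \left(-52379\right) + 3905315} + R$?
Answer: $\frac{12252285}{36249491479694} \approx 3.38 \cdot 10^{-7}$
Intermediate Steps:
$R = \frac{1}{4994714} \approx 2.0021 \cdot 10^{-7}$
$\frac{1}{\left(-64\right) \left(-52379\right) + 3905315} + R = \frac{1}{\left(-64\right) \left(-52379\right) + 3905315} + \frac{1}{4994714} = \frac{1}{3352256 + 3905315} + \frac{1}{4994714} = \frac{1}{7257571} + \frac{1}{4994714} = \frac{12252285}{36249491479694}$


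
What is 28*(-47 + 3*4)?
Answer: -980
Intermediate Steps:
28*(-47 + 3*4) = 28*(-47 + 12) = 28*(-35) = -980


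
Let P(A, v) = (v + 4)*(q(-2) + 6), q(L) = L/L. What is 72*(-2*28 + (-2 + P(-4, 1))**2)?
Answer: 74376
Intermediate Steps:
q(L) = 1
P(A, v) = 28 + 7*v (P(A, v) = (v + 4)*(1 + 6) = (4 + v)*7 = 28 + 7*v)
72*(-2*28 + (-2 + P(-4, 1))**2) = 72*(-2*28 + (-2 + (28 + 7*1))**2) = 72*(-56 + (-2 + (28 + 7))**2) = 72*(-56 + (-2 + 35)**2) = 72*(-56 + 33**2) = 72*(-56 + 1089) = 72*1033 = 74376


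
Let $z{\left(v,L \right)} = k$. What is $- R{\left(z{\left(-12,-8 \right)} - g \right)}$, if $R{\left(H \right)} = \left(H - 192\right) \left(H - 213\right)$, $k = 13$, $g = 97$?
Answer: $-81972$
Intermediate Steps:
$z{\left(v,L \right)} = 13$
$R{\left(H \right)} = \left(-213 + H\right) \left(-192 + H\right)$ ($R{\left(H \right)} = \left(-192 + H\right) \left(-213 + H\right) = \left(-213 + H\right) \left(-192 + H\right)$)
$- R{\left(z{\left(-12,-8 \right)} - g \right)} = - (40896 + \left(13 - 97\right)^{2} - 405 \left(13 - 97\right)) = - (40896 + \left(-84\right)^{2} - -34020) = - (40896 + 7056 + 34020) = \left(-1\right) 81972 = -81972$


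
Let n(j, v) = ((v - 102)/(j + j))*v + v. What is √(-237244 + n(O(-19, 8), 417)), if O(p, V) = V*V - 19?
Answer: I*√941470/2 ≈ 485.15*I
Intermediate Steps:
O(p, V) = -19 + V² (O(p, V) = V² - 19 = -19 + V²)
n(j, v) = v + v*(-102 + v)/(2*j) (n(j, v) = ((-102 + v)/((2*j)))*v + v = ((-102 + v)*(1/(2*j)))*v + v = ((-102 + v)/(2*j))*v + v = v*(-102 + v)/(2*j) + v = v + v*(-102 + v)/(2*j))
√(-237244 + n(O(-19, 8), 417)) = √(-237244 + (½)*417*(-102 + 417 + 2*(-19 + 8²))/(-19 + 8²)) = √(-237244 + (½)*417*(-102 + 417 + 2*(-19 + 64))/(-19 + 64)) = √(-237244 + (½)*417*(-102 + 417 + 2*45)/45) = √(-237244 + (½)*417*(1/45)*(-102 + 417 + 90)) = √(-237244 + (½)*417*(1/45)*405) = √(-237244 + 3753/2) = √(-470735/2) = I*√941470/2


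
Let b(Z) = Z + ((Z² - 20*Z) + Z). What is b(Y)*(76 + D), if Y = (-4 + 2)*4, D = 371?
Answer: 92976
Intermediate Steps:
Y = -8 (Y = -2*4 = -8)
b(Z) = Z² - 18*Z (b(Z) = Z + (Z² - 19*Z) = Z² - 18*Z)
b(Y)*(76 + D) = (-8*(-18 - 8))*(76 + 371) = -8*(-26)*447 = 208*447 = 92976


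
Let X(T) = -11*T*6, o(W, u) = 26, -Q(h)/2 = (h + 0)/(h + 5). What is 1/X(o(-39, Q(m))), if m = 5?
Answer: -1/1716 ≈ -0.00058275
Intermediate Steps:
Q(h) = -2*h/(5 + h) (Q(h) = -2*(h + 0)/(h + 5) = -2*h/(5 + h))
X(T) = -66*T
1/X(o(-39, Q(m))) = 1/(-66*26) = 1/(-1716) = -1/1716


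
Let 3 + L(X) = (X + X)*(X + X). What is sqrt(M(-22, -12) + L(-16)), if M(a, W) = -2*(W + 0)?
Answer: sqrt(1045) ≈ 32.326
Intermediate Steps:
M(a, W) = -2*W
L(X) = -3 + 4*X**2 (L(X) = -3 + (X + X)*(X + X) = -3 + (2*X)*(2*X) = -3 + 4*X**2)
sqrt(M(-22, -12) + L(-16)) = sqrt(-2*(-12) + (-3 + 4*(-16)**2)) = sqrt(24 + (-3 + 4*256)) = sqrt(24 + (-3 + 1024)) = sqrt(24 + 1021) = sqrt(1045)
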